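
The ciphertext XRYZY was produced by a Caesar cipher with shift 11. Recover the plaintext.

MGNON

X(23): 23−11=12 → M
R(17): 17−11=6 → G
Y(24): 24−11=13 → N
Z(25): 25−11=14 → O
Y(24): 24−11=13 → N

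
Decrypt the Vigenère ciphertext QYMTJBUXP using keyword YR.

SHOCLKWGR

Repeat the key across the ciphertext: YRYRYRYRY
Q(16)−Y(24): -8≡18 → S
Y(24)−R(17): 7 → H
M(12)−Y(24): -12≡14 → O
T(19)−R(17): 2 → C
J(9)−Y(24): -15≡11 → L
B(1)−R(17): -16≡10 → K
U(20)−Y(24): -4≡22 → W
X(23)−R(17): 6 → G
P(15)−Y(24): -9≡17 → R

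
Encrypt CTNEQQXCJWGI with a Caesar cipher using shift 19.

VMGXJJQVCPZB

C(2): 2+19=21 → V
T(19): 19+19=38≡12 → M
N(13): 13+19=32≡6 → G
E(4): 4+19=23 → X
Q(16): 16+19=35≡9 → J
Q(16): 16+19=35≡9 → J
X(23): 23+19=42≡16 → Q
C(2): 2+19=21 → V
J(9): 9+19=28≡2 → C
W(22): 22+19=41≡15 → P
G(6): 6+19=25 → Z
I(8): 8+19=27≡1 → B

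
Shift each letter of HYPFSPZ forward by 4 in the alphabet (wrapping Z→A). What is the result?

LCTJWTD

H(7): 7+4=11 → L
Y(24): 24+4=28≡2 → C
P(15): 15+4=19 → T
F(5): 5+4=9 → J
S(18): 18+4=22 → W
P(15): 15+4=19 → T
Z(25): 25+4=29≡3 → D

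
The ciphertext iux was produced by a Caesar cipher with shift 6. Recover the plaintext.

cor

i(8): 8−6=2 → c
u(20): 20−6=14 → o
x(23): 23−6=17 → r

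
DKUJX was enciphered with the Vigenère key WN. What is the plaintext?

Repeat the key across the ciphertext: WNWNW
D(3)−W(22): -19≡7 → H
K(10)−N(13): -3≡23 → X
U(20)−W(22): -2≡24 → Y
J(9)−N(13): -4≡22 → W
X(23)−W(22): 1 → B

HXYWB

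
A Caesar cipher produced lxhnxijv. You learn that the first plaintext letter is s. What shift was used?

19

From the crib: l(11)−s(18)=-7≡19, so the shift is 19.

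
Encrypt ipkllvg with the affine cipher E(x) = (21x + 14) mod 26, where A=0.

arqllnk

i(8): 21·8+14=182≡0 → a
p(15): 21·15+14=329≡17 → r
k(10): 21·10+14=224≡16 → q
l(11): 21·11+14=245≡11 → l
l(11): 21·11+14=245≡11 → l
v(21): 21·21+14=455≡13 → n
g(6): 21·6+14=140≡10 → k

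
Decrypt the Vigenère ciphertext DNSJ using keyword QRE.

Repeat the key across the ciphertext: QREQ
D(3)−Q(16): -13≡13 → N
N(13)−R(17): -4≡22 → W
S(18)−E(4): 14 → O
J(9)−Q(16): -7≡19 → T

NWOT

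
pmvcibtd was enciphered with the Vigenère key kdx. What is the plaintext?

fjysfeja

Repeat the key across the ciphertext: kdxkdxkd
p(15)−k(10): 5 → f
m(12)−d(3): 9 → j
v(21)−x(23): -2≡24 → y
c(2)−k(10): -8≡18 → s
i(8)−d(3): 5 → f
b(1)−x(23): -22≡4 → e
t(19)−k(10): 9 → j
d(3)−d(3): 0 → a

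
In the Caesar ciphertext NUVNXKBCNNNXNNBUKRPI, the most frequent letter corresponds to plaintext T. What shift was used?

20

The most frequent ciphertext letter is N (appears 7 times).
N is position 13; T is position 19.
Shift = -6≡20.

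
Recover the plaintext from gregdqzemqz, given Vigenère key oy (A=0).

Repeat the key across the ciphertext: oyoyoyoyoyo
g(6)−o(14): -8≡18 → s
r(17)−y(24): -7≡19 → t
e(4)−o(14): -10≡16 → q
g(6)−y(24): -18≡8 → i
d(3)−o(14): -11≡15 → p
q(16)−y(24): -8≡18 → s
z(25)−o(14): 11 → l
e(4)−y(24): -20≡6 → g
m(12)−o(14): -2≡24 → y
q(16)−y(24): -8≡18 → s
z(25)−o(14): 11 → l

stqipslgysl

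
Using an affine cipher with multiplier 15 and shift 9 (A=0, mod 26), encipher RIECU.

R(17): 15·17+9=264≡4 → E
I(8): 15·8+9=129≡25 → Z
E(4): 15·4+9=69≡17 → R
C(2): 15·2+9=39≡13 → N
U(20): 15·20+9=309≡23 → X

EZRNX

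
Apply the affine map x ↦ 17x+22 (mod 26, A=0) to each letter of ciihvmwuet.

c(2): 17·2+22=56≡4 → e
i(8): 17·8+22=158≡2 → c
i(8): 17·8+22=158≡2 → c
h(7): 17·7+22=141≡11 → l
v(21): 17·21+22=379≡15 → p
m(12): 17·12+22=226≡18 → s
w(22): 17·22+22=396≡6 → g
u(20): 17·20+22=362≡24 → y
e(4): 17·4+22=90≡12 → m
t(19): 17·19+22=345≡7 → h

ecclpsgymh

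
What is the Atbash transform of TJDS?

GQWH

T(19) → G(6)
J(9) → Q(16)
D(3) → W(22)
S(18) → H(7)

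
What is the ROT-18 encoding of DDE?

D(3): 3+18=21 → V
D(3): 3+18=21 → V
E(4): 4+18=22 → W

VVW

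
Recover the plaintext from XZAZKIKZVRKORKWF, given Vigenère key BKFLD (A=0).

WPVOHHAUKOJEMZTE

Repeat the key across the ciphertext: BKFLDBKFLDBKFLDB
X(23)−B(1): 22 → W
Z(25)−K(10): 15 → P
A(0)−F(5): -5≡21 → V
Z(25)−L(11): 14 → O
K(10)−D(3): 7 → H
I(8)−B(1): 7 → H
K(10)−K(10): 0 → A
Z(25)−F(5): 20 → U
V(21)−L(11): 10 → K
R(17)−D(3): 14 → O
K(10)−B(1): 9 → J
O(14)−K(10): 4 → E
R(17)−F(5): 12 → M
K(10)−L(11): -1≡25 → Z
W(22)−D(3): 19 → T
F(5)−B(1): 4 → E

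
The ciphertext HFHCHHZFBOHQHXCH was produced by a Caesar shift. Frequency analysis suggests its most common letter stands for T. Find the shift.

The most frequent ciphertext letter is H (appears 7 times).
H is position 7; T is position 19.
Shift = -12≡14.

14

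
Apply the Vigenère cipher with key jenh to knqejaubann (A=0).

Repeat the key across the message: jenhjenhjen
k(10)+j(9): 19 → t
n(13)+e(4): 17 → r
q(16)+n(13): 29≡3 → d
e(4)+h(7): 11 → l
j(9)+j(9): 18 → s
a(0)+e(4): 4 → e
u(20)+n(13): 33≡7 → h
b(1)+h(7): 8 → i
a(0)+j(9): 9 → j
n(13)+e(4): 17 → r
n(13)+n(13): 26≡0 → a

trdlsehijra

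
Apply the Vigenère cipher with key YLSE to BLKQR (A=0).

Repeat the key across the message: YLSEY
B(1)+Y(24): 25 → Z
L(11)+L(11): 22 → W
K(10)+S(18): 28≡2 → C
Q(16)+E(4): 20 → U
R(17)+Y(24): 41≡15 → P

ZWCUP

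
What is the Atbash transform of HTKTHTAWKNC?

H(7) → S(18)
T(19) → G(6)
K(10) → P(15)
T(19) → G(6)
H(7) → S(18)
T(19) → G(6)
A(0) → Z(25)
W(22) → D(3)
K(10) → P(15)
N(13) → M(12)
C(2) → X(23)

SGPGSGZDPMX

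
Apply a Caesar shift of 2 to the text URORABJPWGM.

U(20): 20+2=22 → W
R(17): 17+2=19 → T
O(14): 14+2=16 → Q
R(17): 17+2=19 → T
A(0): 0+2=2 → C
B(1): 1+2=3 → D
J(9): 9+2=11 → L
P(15): 15+2=17 → R
W(22): 22+2=24 → Y
G(6): 6+2=8 → I
M(12): 12+2=14 → O

WTQTCDLRYIO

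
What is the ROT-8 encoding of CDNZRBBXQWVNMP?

KLVHZJJFYEDVUX

C(2): 2+8=10 → K
D(3): 3+8=11 → L
N(13): 13+8=21 → V
Z(25): 25+8=33≡7 → H
R(17): 17+8=25 → Z
B(1): 1+8=9 → J
B(1): 1+8=9 → J
X(23): 23+8=31≡5 → F
Q(16): 16+8=24 → Y
W(22): 22+8=30≡4 → E
V(21): 21+8=29≡3 → D
N(13): 13+8=21 → V
M(12): 12+8=20 → U
P(15): 15+8=23 → X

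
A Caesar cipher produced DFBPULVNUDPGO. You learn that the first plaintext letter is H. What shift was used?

22

From the crib: D(3)−H(7)=-4≡22, so the shift is 22.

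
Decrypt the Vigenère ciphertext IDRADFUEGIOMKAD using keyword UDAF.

OARVJCUZMFOHQXD

Repeat the key across the ciphertext: UDAFUDAFUDAFUDA
I(8)−U(20): -12≡14 → O
D(3)−D(3): 0 → A
R(17)−A(0): 17 → R
A(0)−F(5): -5≡21 → V
D(3)−U(20): -17≡9 → J
F(5)−D(3): 2 → C
U(20)−A(0): 20 → U
E(4)−F(5): -1≡25 → Z
G(6)−U(20): -14≡12 → M
I(8)−D(3): 5 → F
O(14)−A(0): 14 → O
M(12)−F(5): 7 → H
K(10)−U(20): -10≡16 → Q
A(0)−D(3): -3≡23 → X
D(3)−A(0): 3 → D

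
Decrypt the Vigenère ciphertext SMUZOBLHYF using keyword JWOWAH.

Repeat the key across the ciphertext: JWOWAHJWOW
S(18)−J(9): 9 → J
M(12)−W(22): -10≡16 → Q
U(20)−O(14): 6 → G
Z(25)−W(22): 3 → D
O(14)−A(0): 14 → O
B(1)−H(7): -6≡20 → U
L(11)−J(9): 2 → C
H(7)−W(22): -15≡11 → L
Y(24)−O(14): 10 → K
F(5)−W(22): -17≡9 → J

JQGDOUCLKJ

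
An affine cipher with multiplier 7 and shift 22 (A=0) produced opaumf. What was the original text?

kziwgf

The inverse of 7 mod 26 is 15, since 7·15=105≡1. Apply D(y)=15·(y−22) mod 26:
o(14): 15·(14−22)=-120≡10 → k
p(15): 15·(15−22)=-105≡25 → z
a(0): 15·(0−22)=-330≡8 → i
u(20): 15·(20−22)=-30≡22 → w
m(12): 15·(12−22)=-150≡6 → g
f(5): 15·(5−22)=-255≡5 → f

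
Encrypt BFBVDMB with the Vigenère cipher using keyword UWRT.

Repeat the key across the message: UWRTUWR
B(1)+U(20): 21 → V
F(5)+W(22): 27≡1 → B
B(1)+R(17): 18 → S
V(21)+T(19): 40≡14 → O
D(3)+U(20): 23 → X
M(12)+W(22): 34≡8 → I
B(1)+R(17): 18 → S

VBSOXIS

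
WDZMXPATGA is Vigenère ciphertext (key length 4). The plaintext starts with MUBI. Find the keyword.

KJYE

Subtract each crib letter from the matching ciphertext letter (mod 26):
W(22)−M(12)=10 → K
D(3)−U(20)=-17≡9 → J
Z(25)−B(1)=24 → Y
M(12)−I(8)=4 → E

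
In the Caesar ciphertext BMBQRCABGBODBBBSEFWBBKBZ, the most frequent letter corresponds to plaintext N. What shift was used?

14

The most frequent ciphertext letter is B (appears 10 times).
B is position 1; N is position 13.
Shift = -12≡14.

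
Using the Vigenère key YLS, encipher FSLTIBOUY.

Repeat the key across the message: YLSYLSYLS
F(5)+Y(24): 29≡3 → D
S(18)+L(11): 29≡3 → D
L(11)+S(18): 29≡3 → D
T(19)+Y(24): 43≡17 → R
I(8)+L(11): 19 → T
B(1)+S(18): 19 → T
O(14)+Y(24): 38≡12 → M
U(20)+L(11): 31≡5 → F
Y(24)+S(18): 42≡16 → Q

DDDRTTMFQ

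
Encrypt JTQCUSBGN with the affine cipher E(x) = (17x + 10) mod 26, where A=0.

HVWSMEBIX

J(9): 17·9+10=163≡7 → H
T(19): 17·19+10=333≡21 → V
Q(16): 17·16+10=282≡22 → W
C(2): 17·2+10=44≡18 → S
U(20): 17·20+10=350≡12 → M
S(18): 17·18+10=316≡4 → E
B(1): 17·1+10=27≡1 → B
G(6): 17·6+10=112≡8 → I
N(13): 17·13+10=231≡23 → X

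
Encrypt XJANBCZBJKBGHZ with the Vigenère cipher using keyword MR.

Repeat the key across the message: MRMRMRMRMRMRMR
X(23)+M(12): 35≡9 → J
J(9)+R(17): 26≡0 → A
A(0)+M(12): 12 → M
N(13)+R(17): 30≡4 → E
B(1)+M(12): 13 → N
C(2)+R(17): 19 → T
Z(25)+M(12): 37≡11 → L
B(1)+R(17): 18 → S
J(9)+M(12): 21 → V
K(10)+R(17): 27≡1 → B
B(1)+M(12): 13 → N
G(6)+R(17): 23 → X
H(7)+M(12): 19 → T
Z(25)+R(17): 42≡16 → Q

JAMENTLSVBNXTQ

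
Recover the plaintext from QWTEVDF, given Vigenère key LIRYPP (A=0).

Repeat the key across the ciphertext: LIRYPPL
Q(16)−L(11): 5 → F
W(22)−I(8): 14 → O
T(19)−R(17): 2 → C
E(4)−Y(24): -20≡6 → G
V(21)−P(15): 6 → G
D(3)−P(15): -12≡14 → O
F(5)−L(11): -6≡20 → U

FOCGGOU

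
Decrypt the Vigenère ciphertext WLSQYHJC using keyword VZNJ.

Repeat the key across the ciphertext: VZNJVZNJ
W(22)−V(21): 1 → B
L(11)−Z(25): -14≡12 → M
S(18)−N(13): 5 → F
Q(16)−J(9): 7 → H
Y(24)−V(21): 3 → D
H(7)−Z(25): -18≡8 → I
J(9)−N(13): -4≡22 → W
C(2)−J(9): -7≡19 → T

BMFHDIWT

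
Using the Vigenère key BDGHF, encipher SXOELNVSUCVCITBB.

TAULQOYYBHWFOAGC

Repeat the key across the message: BDGHFBDGHFBDGHFB
S(18)+B(1): 19 → T
X(23)+D(3): 26≡0 → A
O(14)+G(6): 20 → U
E(4)+H(7): 11 → L
L(11)+F(5): 16 → Q
N(13)+B(1): 14 → O
V(21)+D(3): 24 → Y
S(18)+G(6): 24 → Y
U(20)+H(7): 27≡1 → B
C(2)+F(5): 7 → H
V(21)+B(1): 22 → W
C(2)+D(3): 5 → F
I(8)+G(6): 14 → O
T(19)+H(7): 26≡0 → A
B(1)+F(5): 6 → G
B(1)+B(1): 2 → C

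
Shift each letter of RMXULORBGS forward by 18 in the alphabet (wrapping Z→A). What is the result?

R(17): 17+18=35≡9 → J
M(12): 12+18=30≡4 → E
X(23): 23+18=41≡15 → P
U(20): 20+18=38≡12 → M
L(11): 11+18=29≡3 → D
O(14): 14+18=32≡6 → G
R(17): 17+18=35≡9 → J
B(1): 1+18=19 → T
G(6): 6+18=24 → Y
S(18): 18+18=36≡10 → K

JEPMDGJTYK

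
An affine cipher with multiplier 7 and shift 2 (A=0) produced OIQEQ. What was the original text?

YMCEC

The inverse of 7 mod 26 is 15, since 7·15=105≡1. Apply D(y)=15·(y−2) mod 26:
O(14): 15·(14−2)=180≡24 → Y
I(8): 15·(8−2)=90≡12 → M
Q(16): 15·(16−2)=210≡2 → C
E(4): 15·(4−2)=30≡4 → E
Q(16): 15·(16−2)=210≡2 → C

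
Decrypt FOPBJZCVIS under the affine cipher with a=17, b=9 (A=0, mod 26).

MLIYAEVQDZ

The inverse of 17 mod 26 is 23, since 17·23=391≡1. Apply D(y)=23·(y−9) mod 26:
F(5): 23·(5−9)=-92≡12 → M
O(14): 23·(14−9)=115≡11 → L
P(15): 23·(15−9)=138≡8 → I
B(1): 23·(1−9)=-184≡24 → Y
J(9): 23·(9−9)=0 → A
Z(25): 23·(25−9)=368≡4 → E
C(2): 23·(2−9)=-161≡21 → V
V(21): 23·(21−9)=276≡16 → Q
I(8): 23·(8−9)=-23≡3 → D
S(18): 23·(18−9)=207≡25 → Z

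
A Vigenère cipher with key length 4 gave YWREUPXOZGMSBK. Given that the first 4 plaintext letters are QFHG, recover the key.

Subtract each crib letter from the matching ciphertext letter (mod 26):
Y(24)−Q(16)=8 → I
W(22)−F(5)=17 → R
R(17)−H(7)=10 → K
E(4)−G(6)=-2≡24 → Y

IRKY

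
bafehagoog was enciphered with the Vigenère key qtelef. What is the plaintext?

lhbtdvqvkv

Repeat the key across the ciphertext: qtelefqtel
b(1)−q(16): -15≡11 → l
a(0)−t(19): -19≡7 → h
f(5)−e(4): 1 → b
e(4)−l(11): -7≡19 → t
h(7)−e(4): 3 → d
a(0)−f(5): -5≡21 → v
g(6)−q(16): -10≡16 → q
o(14)−t(19): -5≡21 → v
o(14)−e(4): 10 → k
g(6)−l(11): -5≡21 → v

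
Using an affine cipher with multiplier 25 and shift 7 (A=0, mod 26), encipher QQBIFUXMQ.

Q(16): 25·16+7=407≡17 → R
Q(16): 25·16+7=407≡17 → R
B(1): 25·1+7=32≡6 → G
I(8): 25·8+7=207≡25 → Z
F(5): 25·5+7=132≡2 → C
U(20): 25·20+7=507≡13 → N
X(23): 25·23+7=582≡10 → K
M(12): 25·12+7=307≡21 → V
Q(16): 25·16+7=407≡17 → R

RRGZCNKVR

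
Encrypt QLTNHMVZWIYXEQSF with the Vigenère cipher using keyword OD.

Repeat the key across the message: ODODODODODODODOD
Q(16)+O(14): 30≡4 → E
L(11)+D(3): 14 → O
T(19)+O(14): 33≡7 → H
N(13)+D(3): 16 → Q
H(7)+O(14): 21 → V
M(12)+D(3): 15 → P
V(21)+O(14): 35≡9 → J
Z(25)+D(3): 28≡2 → C
W(22)+O(14): 36≡10 → K
I(8)+D(3): 11 → L
Y(24)+O(14): 38≡12 → M
X(23)+D(3): 26≡0 → A
E(4)+O(14): 18 → S
Q(16)+D(3): 19 → T
S(18)+O(14): 32≡6 → G
F(5)+D(3): 8 → I

EOHQVPJCKLMASTGI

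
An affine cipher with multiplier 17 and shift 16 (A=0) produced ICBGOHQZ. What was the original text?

YQTEGBAZ

The inverse of 17 mod 26 is 23, since 17·23=391≡1. Apply D(y)=23·(y−16) mod 26:
I(8): 23·(8−16)=-184≡24 → Y
C(2): 23·(2−16)=-322≡16 → Q
B(1): 23·(1−16)=-345≡19 → T
G(6): 23·(6−16)=-230≡4 → E
O(14): 23·(14−16)=-46≡6 → G
H(7): 23·(7−16)=-207≡1 → B
Q(16): 23·(16−16)=0 → A
Z(25): 23·(25−16)=207≡25 → Z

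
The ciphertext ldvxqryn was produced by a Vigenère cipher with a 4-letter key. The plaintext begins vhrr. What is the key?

Subtract each crib letter from the matching ciphertext letter (mod 26):
l(11)−v(21)=-10≡16 → q
d(3)−h(7)=-4≡22 → w
v(21)−r(17)=4 → e
x(23)−r(17)=6 → g

qweg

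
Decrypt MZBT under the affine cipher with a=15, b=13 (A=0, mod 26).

TGUQ

The inverse of 15 mod 26 is 7, since 15·7=105≡1. Apply D(y)=7·(y−13) mod 26:
M(12): 7·(12−13)=-7≡19 → T
Z(25): 7·(25−13)=84≡6 → G
B(1): 7·(1−13)=-84≡20 → U
T(19): 7·(19−13)=42≡16 → Q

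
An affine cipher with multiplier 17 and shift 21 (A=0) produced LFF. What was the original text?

The inverse of 17 mod 26 is 23, since 17·23=391≡1. Apply D(y)=23·(y−21) mod 26:
L(11): 23·(11−21)=-230≡4 → E
F(5): 23·(5−21)=-368≡22 → W
F(5): 23·(5−21)=-368≡22 → W

EWW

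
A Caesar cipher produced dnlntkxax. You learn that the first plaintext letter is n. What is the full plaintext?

From the crib: d(3)−n(13)=-10≡16, so the shift is 16.
Subtract 16 from each ciphertext letter:
d(3): 3−16=-13≡13 → n
n(13): 13−16=-3≡23 → x
l(11): 11−16=-5≡21 → v
n(13): 13−16=-3≡23 → x
t(19): 19−16=3 → d
k(10): 10−16=-6≡20 → u
x(23): 23−16=7 → h
a(0): 0−16=-16≡10 → k
x(23): 23−16=7 → h

nxvxduhkh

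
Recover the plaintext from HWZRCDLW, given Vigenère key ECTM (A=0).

Repeat the key across the ciphertext: ECTMECTM
H(7)−E(4): 3 → D
W(22)−C(2): 20 → U
Z(25)−T(19): 6 → G
R(17)−M(12): 5 → F
C(2)−E(4): -2≡24 → Y
D(3)−C(2): 1 → B
L(11)−T(19): -8≡18 → S
W(22)−M(12): 10 → K

DUGFYBSK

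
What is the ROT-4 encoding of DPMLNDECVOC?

D(3): 3+4=7 → H
P(15): 15+4=19 → T
M(12): 12+4=16 → Q
L(11): 11+4=15 → P
N(13): 13+4=17 → R
D(3): 3+4=7 → H
E(4): 4+4=8 → I
C(2): 2+4=6 → G
V(21): 21+4=25 → Z
O(14): 14+4=18 → S
C(2): 2+4=6 → G

HTQPRHIGZSG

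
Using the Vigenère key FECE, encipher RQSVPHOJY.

Repeat the key across the message: FECEFECEF
R(17)+F(5): 22 → W
Q(16)+E(4): 20 → U
S(18)+C(2): 20 → U
V(21)+E(4): 25 → Z
P(15)+F(5): 20 → U
H(7)+E(4): 11 → L
O(14)+C(2): 16 → Q
J(9)+E(4): 13 → N
Y(24)+F(5): 29≡3 → D

WUUZULQND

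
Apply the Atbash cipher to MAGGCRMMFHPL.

NZTTXINNUSKO

M(12) → N(13)
A(0) → Z(25)
G(6) → T(19)
G(6) → T(19)
C(2) → X(23)
R(17) → I(8)
M(12) → N(13)
M(12) → N(13)
F(5) → U(20)
H(7) → S(18)
P(15) → K(10)
L(11) → O(14)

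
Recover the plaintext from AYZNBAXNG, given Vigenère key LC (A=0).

PWOLQYMLV

Repeat the key across the ciphertext: LCLCLCLCL
A(0)−L(11): -11≡15 → P
Y(24)−C(2): 22 → W
Z(25)−L(11): 14 → O
N(13)−C(2): 11 → L
B(1)−L(11): -10≡16 → Q
A(0)−C(2): -2≡24 → Y
X(23)−L(11): 12 → M
N(13)−C(2): 11 → L
G(6)−L(11): -5≡21 → V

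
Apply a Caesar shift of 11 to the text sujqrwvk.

dfubchgv

s(18): 18+11=29≡3 → d
u(20): 20+11=31≡5 → f
j(9): 9+11=20 → u
q(16): 16+11=27≡1 → b
r(17): 17+11=28≡2 → c
w(22): 22+11=33≡7 → h
v(21): 21+11=32≡6 → g
k(10): 10+11=21 → v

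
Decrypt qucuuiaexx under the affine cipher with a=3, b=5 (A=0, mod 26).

vfzffbhrgg

The inverse of 3 mod 26 is 9, since 3·9=27≡1. Apply D(y)=9·(y−5) mod 26:
q(16): 9·(16−5)=99≡21 → v
u(20): 9·(20−5)=135≡5 → f
c(2): 9·(2−5)=-27≡25 → z
u(20): 9·(20−5)=135≡5 → f
u(20): 9·(20−5)=135≡5 → f
i(8): 9·(8−5)=27≡1 → b
a(0): 9·(0−5)=-45≡7 → h
e(4): 9·(4−5)=-9≡17 → r
x(23): 9·(23−5)=162≡6 → g
x(23): 9·(23−5)=162≡6 → g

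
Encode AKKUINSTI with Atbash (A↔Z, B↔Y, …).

ZPPFRMHGR

A(0) → Z(25)
K(10) → P(15)
K(10) → P(15)
U(20) → F(5)
I(8) → R(17)
N(13) → M(12)
S(18) → H(7)
T(19) → G(6)
I(8) → R(17)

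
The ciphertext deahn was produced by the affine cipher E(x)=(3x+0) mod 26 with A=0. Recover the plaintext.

The inverse of 3 mod 26 is 9, since 3·9=27≡1. Apply D(y)=9·(y−0) mod 26:
d(3): 9·(3−0)=27≡1 → b
e(4): 9·(4−0)=36≡10 → k
a(0): 9·(0−0)=0 → a
h(7): 9·(7−0)=63≡11 → l
n(13): 9·(13−0)=117≡13 → n

bkaln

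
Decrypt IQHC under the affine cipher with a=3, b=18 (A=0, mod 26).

The inverse of 3 mod 26 is 9, since 3·9=27≡1. Apply D(y)=9·(y−18) mod 26:
I(8): 9·(8−18)=-90≡14 → O
Q(16): 9·(16−18)=-18≡8 → I
H(7): 9·(7−18)=-99≡5 → F
C(2): 9·(2−18)=-144≡12 → M

OIFM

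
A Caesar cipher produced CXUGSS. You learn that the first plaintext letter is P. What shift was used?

13

From the crib: C(2)−P(15)=-13≡13, so the shift is 13.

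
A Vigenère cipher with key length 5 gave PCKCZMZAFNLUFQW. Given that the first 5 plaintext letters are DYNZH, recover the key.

Subtract each crib letter from the matching ciphertext letter (mod 26):
P(15)−D(3)=12 → M
C(2)−Y(24)=-22≡4 → E
K(10)−N(13)=-3≡23 → X
C(2)−Z(25)=-23≡3 → D
Z(25)−H(7)=18 → S

MEXDS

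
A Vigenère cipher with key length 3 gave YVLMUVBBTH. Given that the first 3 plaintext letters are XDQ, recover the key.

Subtract each crib letter from the matching ciphertext letter (mod 26):
Y(24)−X(23)=1 → B
V(21)−D(3)=18 → S
L(11)−Q(16)=-5≡21 → V

BSV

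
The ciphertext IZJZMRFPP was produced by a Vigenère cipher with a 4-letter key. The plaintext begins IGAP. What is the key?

ATJK

Subtract each crib letter from the matching ciphertext letter (mod 26):
I(8)−I(8)=0 → A
Z(25)−G(6)=19 → T
J(9)−A(0)=9 → J
Z(25)−P(15)=10 → K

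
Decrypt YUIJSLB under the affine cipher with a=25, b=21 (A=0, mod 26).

XBNMDKU

The inverse of 25 mod 26 is 25, since 25·25=625≡1. Apply D(y)=25·(y−21) mod 26:
Y(24): 25·(24−21)=75≡23 → X
U(20): 25·(20−21)=-25≡1 → B
I(8): 25·(8−21)=-325≡13 → N
J(9): 25·(9−21)=-300≡12 → M
S(18): 25·(18−21)=-75≡3 → D
L(11): 25·(11−21)=-250≡10 → K
B(1): 25·(1−21)=-500≡20 → U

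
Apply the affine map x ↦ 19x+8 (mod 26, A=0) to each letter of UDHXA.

YNLDI

U(20): 19·20+8=388≡24 → Y
D(3): 19·3+8=65≡13 → N
H(7): 19·7+8=141≡11 → L
X(23): 19·23+8=445≡3 → D
A(0): 19·0+8=8 → I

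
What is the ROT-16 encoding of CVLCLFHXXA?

SLBSBVXNNQ

C(2): 2+16=18 → S
V(21): 21+16=37≡11 → L
L(11): 11+16=27≡1 → B
C(2): 2+16=18 → S
L(11): 11+16=27≡1 → B
F(5): 5+16=21 → V
H(7): 7+16=23 → X
X(23): 23+16=39≡13 → N
X(23): 23+16=39≡13 → N
A(0): 0+16=16 → Q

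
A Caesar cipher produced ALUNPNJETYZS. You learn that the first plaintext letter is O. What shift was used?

From the crib: A(0)−O(14)=-14≡12, so the shift is 12.

12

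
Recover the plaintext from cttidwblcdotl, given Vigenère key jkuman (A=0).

Repeat the key across the ciphertext: jkumanjkumanj
c(2)−j(9): -7≡19 → t
t(19)−k(10): 9 → j
t(19)−u(20): -1≡25 → z
i(8)−m(12): -4≡22 → w
d(3)−a(0): 3 → d
w(22)−n(13): 9 → j
b(1)−j(9): -8≡18 → s
l(11)−k(10): 1 → b
c(2)−u(20): -18≡8 → i
d(3)−m(12): -9≡17 → r
o(14)−a(0): 14 → o
t(19)−n(13): 6 → g
l(11)−j(9): 2 → c

tjzwdjsbirogc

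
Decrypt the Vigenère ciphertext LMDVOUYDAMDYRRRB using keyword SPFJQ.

TXYMYCJYRWLJMIBJ

Repeat the key across the ciphertext: SPFJQSPFJQSPFJQS
L(11)−S(18): -7≡19 → T
M(12)−P(15): -3≡23 → X
D(3)−F(5): -2≡24 → Y
V(21)−J(9): 12 → M
O(14)−Q(16): -2≡24 → Y
U(20)−S(18): 2 → C
Y(24)−P(15): 9 → J
D(3)−F(5): -2≡24 → Y
A(0)−J(9): -9≡17 → R
M(12)−Q(16): -4≡22 → W
D(3)−S(18): -15≡11 → L
Y(24)−P(15): 9 → J
R(17)−F(5): 12 → M
R(17)−J(9): 8 → I
R(17)−Q(16): 1 → B
B(1)−S(18): -17≡9 → J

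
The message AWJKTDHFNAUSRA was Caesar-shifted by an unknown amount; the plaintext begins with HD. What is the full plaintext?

From the crib: A(0)−H(7)=-7≡19, so the shift is 19.
Subtract 19 from each ciphertext letter:
A(0): 0−19=-19≡7 → H
W(22): 22−19=3 → D
J(9): 9−19=-10≡16 → Q
K(10): 10−19=-9≡17 → R
T(19): 19−19=0 → A
D(3): 3−19=-16≡10 → K
H(7): 7−19=-12≡14 → O
F(5): 5−19=-14≡12 → M
N(13): 13−19=-6≡20 → U
A(0): 0−19=-19≡7 → H
U(20): 20−19=1 → B
S(18): 18−19=-1≡25 → Z
R(17): 17−19=-2≡24 → Y
A(0): 0−19=-19≡7 → H

HDQRAKOMUHBZYH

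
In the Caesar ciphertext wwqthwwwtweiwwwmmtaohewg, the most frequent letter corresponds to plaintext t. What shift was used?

3

The most frequent ciphertext letter is w (appears 10 times).
w is position 22; t is position 19.
Shift = 3.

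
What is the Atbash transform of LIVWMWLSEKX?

OREDNDOHVPC

L(11) → O(14)
I(8) → R(17)
V(21) → E(4)
W(22) → D(3)
M(12) → N(13)
W(22) → D(3)
L(11) → O(14)
S(18) → H(7)
E(4) → V(21)
K(10) → P(15)
X(23) → C(2)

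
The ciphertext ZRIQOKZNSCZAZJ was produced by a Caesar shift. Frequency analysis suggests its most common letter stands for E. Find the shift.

The most frequent ciphertext letter is Z (appears 4 times).
Z is position 25; E is position 4.
Shift = 21.

21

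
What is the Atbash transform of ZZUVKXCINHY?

AAFEPCXRMSB

Z(25) → A(0)
Z(25) → A(0)
U(20) → F(5)
V(21) → E(4)
K(10) → P(15)
X(23) → C(2)
C(2) → X(23)
I(8) → R(17)
N(13) → M(12)
H(7) → S(18)
Y(24) → B(1)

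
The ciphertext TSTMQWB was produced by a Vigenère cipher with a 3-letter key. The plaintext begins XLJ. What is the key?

WHK

Subtract each crib letter from the matching ciphertext letter (mod 26):
T(19)−X(23)=-4≡22 → W
S(18)−L(11)=7 → H
T(19)−J(9)=10 → K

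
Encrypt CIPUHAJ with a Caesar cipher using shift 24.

AGNSFYH

C(2): 2+24=26≡0 → A
I(8): 8+24=32≡6 → G
P(15): 15+24=39≡13 → N
U(20): 20+24=44≡18 → S
H(7): 7+24=31≡5 → F
A(0): 0+24=24 → Y
J(9): 9+24=33≡7 → H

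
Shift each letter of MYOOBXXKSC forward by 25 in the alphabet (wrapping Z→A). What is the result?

M(12): 12+25=37≡11 → L
Y(24): 24+25=49≡23 → X
O(14): 14+25=39≡13 → N
O(14): 14+25=39≡13 → N
B(1): 1+25=26≡0 → A
X(23): 23+25=48≡22 → W
X(23): 23+25=48≡22 → W
K(10): 10+25=35≡9 → J
S(18): 18+25=43≡17 → R
C(2): 2+25=27≡1 → B

LXNNAWWJRB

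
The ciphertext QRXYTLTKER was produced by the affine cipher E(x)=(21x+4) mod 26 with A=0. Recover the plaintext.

The inverse of 21 mod 26 is 5, since 21·5=105≡1. Apply D(y)=5·(y−4) mod 26:
Q(16): 5·(16−4)=60≡8 → I
R(17): 5·(17−4)=65≡13 → N
X(23): 5·(23−4)=95≡17 → R
Y(24): 5·(24−4)=100≡22 → W
T(19): 5·(19−4)=75≡23 → X
L(11): 5·(11−4)=35≡9 → J
T(19): 5·(19−4)=75≡23 → X
K(10): 5·(10−4)=30≡4 → E
E(4): 5·(4−4)=0 → A
R(17): 5·(17−4)=65≡13 → N

INRWXJXEAN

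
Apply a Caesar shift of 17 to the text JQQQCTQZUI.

J(9): 9+17=26≡0 → A
Q(16): 16+17=33≡7 → H
Q(16): 16+17=33≡7 → H
Q(16): 16+17=33≡7 → H
C(2): 2+17=19 → T
T(19): 19+17=36≡10 → K
Q(16): 16+17=33≡7 → H
Z(25): 25+17=42≡16 → Q
U(20): 20+17=37≡11 → L
I(8): 8+17=25 → Z

AHHHTKHQLZ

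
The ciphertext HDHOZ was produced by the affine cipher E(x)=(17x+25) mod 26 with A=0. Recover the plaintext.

The inverse of 17 mod 26 is 23, since 17·23=391≡1. Apply D(y)=23·(y−25) mod 26:
H(7): 23·(7−25)=-414≡2 → C
D(3): 23·(3−25)=-506≡14 → O
H(7): 23·(7−25)=-414≡2 → C
O(14): 23·(14−25)=-253≡7 → H
Z(25): 23·(25−25)=0 → A

COCHA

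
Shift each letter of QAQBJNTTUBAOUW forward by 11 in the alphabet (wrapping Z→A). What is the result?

BLBMUYEEFMLZFH

Q(16): 16+11=27≡1 → B
A(0): 0+11=11 → L
Q(16): 16+11=27≡1 → B
B(1): 1+11=12 → M
J(9): 9+11=20 → U
N(13): 13+11=24 → Y
T(19): 19+11=30≡4 → E
T(19): 19+11=30≡4 → E
U(20): 20+11=31≡5 → F
B(1): 1+11=12 → M
A(0): 0+11=11 → L
O(14): 14+11=25 → Z
U(20): 20+11=31≡5 → F
W(22): 22+11=33≡7 → H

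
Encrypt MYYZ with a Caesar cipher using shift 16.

M(12): 12+16=28≡2 → C
Y(24): 24+16=40≡14 → O
Y(24): 24+16=40≡14 → O
Z(25): 25+16=41≡15 → P

COOP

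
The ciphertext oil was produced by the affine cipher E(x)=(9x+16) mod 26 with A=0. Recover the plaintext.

ucl

The inverse of 9 mod 26 is 3, since 9·3=27≡1. Apply D(y)=3·(y−16) mod 26:
o(14): 3·(14−16)=-6≡20 → u
i(8): 3·(8−16)=-24≡2 → c
l(11): 3·(11−16)=-15≡11 → l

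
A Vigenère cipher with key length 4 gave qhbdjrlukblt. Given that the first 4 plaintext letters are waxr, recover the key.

uhem

Subtract each crib letter from the matching ciphertext letter (mod 26):
q(16)−w(22)=-6≡20 → u
h(7)−a(0)=7 → h
b(1)−x(23)=-22≡4 → e
d(3)−r(17)=-14≡12 → m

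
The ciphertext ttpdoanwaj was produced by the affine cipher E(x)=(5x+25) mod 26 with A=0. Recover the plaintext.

The inverse of 5 mod 26 is 21, since 5·21=105≡1. Apply D(y)=21·(y−25) mod 26:
t(19): 21·(19−25)=-126≡4 → e
t(19): 21·(19−25)=-126≡4 → e
p(15): 21·(15−25)=-210≡24 → y
d(3): 21·(3−25)=-462≡6 → g
o(14): 21·(14−25)=-231≡3 → d
a(0): 21·(0−25)=-525≡21 → v
n(13): 21·(13−25)=-252≡8 → i
w(22): 21·(22−25)=-63≡15 → p
a(0): 21·(0−25)=-525≡21 → v
j(9): 21·(9−25)=-336≡2 → c

eeygdvipvc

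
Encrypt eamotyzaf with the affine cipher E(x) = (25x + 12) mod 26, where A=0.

imaytonmh

e(4): 25·4+12=112≡8 → i
a(0): 25·0+12=12 → m
m(12): 25·12+12=312≡0 → a
o(14): 25·14+12=362≡24 → y
t(19): 25·19+12=487≡19 → t
y(24): 25·24+12=612≡14 → o
z(25): 25·25+12=637≡13 → n
a(0): 25·0+12=12 → m
f(5): 25·5+12=137≡7 → h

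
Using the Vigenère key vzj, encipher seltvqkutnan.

Repeat the key across the message: vzjvzjvzjvzj
s(18)+v(21): 39≡13 → n
e(4)+z(25): 29≡3 → d
l(11)+j(9): 20 → u
t(19)+v(21): 40≡14 → o
v(21)+z(25): 46≡20 → u
q(16)+j(9): 25 → z
k(10)+v(21): 31≡5 → f
u(20)+z(25): 45≡19 → t
t(19)+j(9): 28≡2 → c
n(13)+v(21): 34≡8 → i
a(0)+z(25): 25 → z
n(13)+j(9): 22 → w

nduouzftcizw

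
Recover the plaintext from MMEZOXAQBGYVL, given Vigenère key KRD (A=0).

CVBPXUQZYWHSB

Repeat the key across the ciphertext: KRDKRDKRDKRDK
M(12)−K(10): 2 → C
M(12)−R(17): -5≡21 → V
E(4)−D(3): 1 → B
Z(25)−K(10): 15 → P
O(14)−R(17): -3≡23 → X
X(23)−D(3): 20 → U
A(0)−K(10): -10≡16 → Q
Q(16)−R(17): -1≡25 → Z
B(1)−D(3): -2≡24 → Y
G(6)−K(10): -4≡22 → W
Y(24)−R(17): 7 → H
V(21)−D(3): 18 → S
L(11)−K(10): 1 → B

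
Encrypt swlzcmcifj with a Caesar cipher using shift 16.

s(18): 18+16=34≡8 → i
w(22): 22+16=38≡12 → m
l(11): 11+16=27≡1 → b
z(25): 25+16=41≡15 → p
c(2): 2+16=18 → s
m(12): 12+16=28≡2 → c
c(2): 2+16=18 → s
i(8): 8+16=24 → y
f(5): 5+16=21 → v
j(9): 9+16=25 → z

imbpscsyvz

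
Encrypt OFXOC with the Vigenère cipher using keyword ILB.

WQYWN

Repeat the key across the message: ILBIL
O(14)+I(8): 22 → W
F(5)+L(11): 16 → Q
X(23)+B(1): 24 → Y
O(14)+I(8): 22 → W
C(2)+L(11): 13 → N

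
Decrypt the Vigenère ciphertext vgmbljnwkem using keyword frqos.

qpwntewgwmh

Repeat the key across the ciphertext: frqosfrqosf
v(21)−f(5): 16 → q
g(6)−r(17): -11≡15 → p
m(12)−q(16): -4≡22 → w
b(1)−o(14): -13≡13 → n
l(11)−s(18): -7≡19 → t
j(9)−f(5): 4 → e
n(13)−r(17): -4≡22 → w
w(22)−q(16): 6 → g
k(10)−o(14): -4≡22 → w
e(4)−s(18): -14≡12 → m
m(12)−f(5): 7 → h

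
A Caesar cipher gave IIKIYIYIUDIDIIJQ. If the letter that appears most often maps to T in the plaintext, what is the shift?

15

The most frequent ciphertext letter is I (appears 8 times).
I is position 8; T is position 19.
Shift = -11≡15.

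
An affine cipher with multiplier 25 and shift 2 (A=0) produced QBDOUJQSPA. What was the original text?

The inverse of 25 mod 26 is 25, since 25·25=625≡1. Apply D(y)=25·(y−2) mod 26:
Q(16): 25·(16−2)=350≡12 → M
B(1): 25·(1−2)=-25≡1 → B
D(3): 25·(3−2)=25 → Z
O(14): 25·(14−2)=300≡14 → O
U(20): 25·(20−2)=450≡8 → I
J(9): 25·(9−2)=175≡19 → T
Q(16): 25·(16−2)=350≡12 → M
S(18): 25·(18−2)=400≡10 → K
P(15): 25·(15−2)=325≡13 → N
A(0): 25·(0−2)=-50≡2 → C

MBZOITMKNC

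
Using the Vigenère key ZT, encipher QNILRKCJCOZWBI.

Repeat the key across the message: ZTZTZTZTZTZTZT
Q(16)+Z(25): 41≡15 → P
N(13)+T(19): 32≡6 → G
I(8)+Z(25): 33≡7 → H
L(11)+T(19): 30≡4 → E
R(17)+Z(25): 42≡16 → Q
K(10)+T(19): 29≡3 → D
C(2)+Z(25): 27≡1 → B
J(9)+T(19): 28≡2 → C
C(2)+Z(25): 27≡1 → B
O(14)+T(19): 33≡7 → H
Z(25)+Z(25): 50≡24 → Y
W(22)+T(19): 41≡15 → P
B(1)+Z(25): 26≡0 → A
I(8)+T(19): 27≡1 → B

PGHEQDBCBHYPAB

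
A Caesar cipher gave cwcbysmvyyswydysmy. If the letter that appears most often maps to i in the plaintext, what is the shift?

The most frequent ciphertext letter is y (appears 6 times).
y is position 24; i is position 8.
Shift = 16.

16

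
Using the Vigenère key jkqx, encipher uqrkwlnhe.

Repeat the key across the message: jkqxjkqxj
u(20)+j(9): 29≡3 → d
q(16)+k(10): 26≡0 → a
r(17)+q(16): 33≡7 → h
k(10)+x(23): 33≡7 → h
w(22)+j(9): 31≡5 → f
l(11)+k(10): 21 → v
n(13)+q(16): 29≡3 → d
h(7)+x(23): 30≡4 → e
e(4)+j(9): 13 → n

dahhfvden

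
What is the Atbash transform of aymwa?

zbndz

a(0) → z(25)
y(24) → b(1)
m(12) → n(13)
w(22) → d(3)
a(0) → z(25)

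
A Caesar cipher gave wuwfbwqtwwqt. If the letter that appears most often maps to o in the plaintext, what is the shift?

8

The most frequent ciphertext letter is w (appears 5 times).
w is position 22; o is position 14.
Shift = 8.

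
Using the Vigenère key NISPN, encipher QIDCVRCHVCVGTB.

DQVRIEKZKPIOLQ

Repeat the key across the message: NISPNNISPNNISP
Q(16)+N(13): 29≡3 → D
I(8)+I(8): 16 → Q
D(3)+S(18): 21 → V
C(2)+P(15): 17 → R
V(21)+N(13): 34≡8 → I
R(17)+N(13): 30≡4 → E
C(2)+I(8): 10 → K
H(7)+S(18): 25 → Z
V(21)+P(15): 36≡10 → K
C(2)+N(13): 15 → P
V(21)+N(13): 34≡8 → I
G(6)+I(8): 14 → O
T(19)+S(18): 37≡11 → L
B(1)+P(15): 16 → Q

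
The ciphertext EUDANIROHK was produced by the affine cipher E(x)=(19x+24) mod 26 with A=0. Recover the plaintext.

OIDWJGBUVC

The inverse of 19 mod 26 is 11, since 19·11=209≡1. Apply D(y)=11·(y−24) mod 26:
E(4): 11·(4−24)=-220≡14 → O
U(20): 11·(20−24)=-44≡8 → I
D(3): 11·(3−24)=-231≡3 → D
A(0): 11·(0−24)=-264≡22 → W
N(13): 11·(13−24)=-121≡9 → J
I(8): 11·(8−24)=-176≡6 → G
R(17): 11·(17−24)=-77≡1 → B
O(14): 11·(14−24)=-110≡20 → U
H(7): 11·(7−24)=-187≡21 → V
K(10): 11·(10−24)=-154≡2 → C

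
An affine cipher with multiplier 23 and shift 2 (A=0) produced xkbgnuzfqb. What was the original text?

The inverse of 23 mod 26 is 17, since 23·17=391≡1. Apply D(y)=17·(y−2) mod 26:
x(23): 17·(23−2)=357≡19 → t
k(10): 17·(10−2)=136≡6 → g
b(1): 17·(1−2)=-17≡9 → j
g(6): 17·(6−2)=68≡16 → q
n(13): 17·(13−2)=187≡5 → f
u(20): 17·(20−2)=306≡20 → u
z(25): 17·(25−2)=391≡1 → b
f(5): 17·(5−2)=51≡25 → z
q(16): 17·(16−2)=238≡4 → e
b(1): 17·(1−2)=-17≡9 → j

tgjqfubzej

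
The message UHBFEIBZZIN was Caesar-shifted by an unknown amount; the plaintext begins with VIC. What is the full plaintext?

VICGFJCAAJO

From the crib: U(20)−V(21)=-1≡25, so the shift is 25.
Subtract 25 from each ciphertext letter:
U(20): 20−25=-5≡21 → V
H(7): 7−25=-18≡8 → I
B(1): 1−25=-24≡2 → C
F(5): 5−25=-20≡6 → G
E(4): 4−25=-21≡5 → F
I(8): 8−25=-17≡9 → J
B(1): 1−25=-24≡2 → C
Z(25): 25−25=0 → A
Z(25): 25−25=0 → A
I(8): 8−25=-17≡9 → J
N(13): 13−25=-12≡14 → O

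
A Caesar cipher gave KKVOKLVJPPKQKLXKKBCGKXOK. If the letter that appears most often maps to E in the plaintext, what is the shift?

6

The most frequent ciphertext letter is K (appears 9 times).
K is position 10; E is position 4.
Shift = 6.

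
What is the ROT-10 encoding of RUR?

R(17): 17+10=27≡1 → B
U(20): 20+10=30≡4 → E
R(17): 17+10=27≡1 → B

BEB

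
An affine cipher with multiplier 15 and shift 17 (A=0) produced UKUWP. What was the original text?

VDVJM

The inverse of 15 mod 26 is 7, since 15·7=105≡1. Apply D(y)=7·(y−17) mod 26:
U(20): 7·(20−17)=21 → V
K(10): 7·(10−17)=-49≡3 → D
U(20): 7·(20−17)=21 → V
W(22): 7·(22−17)=35≡9 → J
P(15): 7·(15−17)=-14≡12 → M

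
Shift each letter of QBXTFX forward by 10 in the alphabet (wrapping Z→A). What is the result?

Q(16): 16+10=26≡0 → A
B(1): 1+10=11 → L
X(23): 23+10=33≡7 → H
T(19): 19+10=29≡3 → D
F(5): 5+10=15 → P
X(23): 23+10=33≡7 → H

ALHDPH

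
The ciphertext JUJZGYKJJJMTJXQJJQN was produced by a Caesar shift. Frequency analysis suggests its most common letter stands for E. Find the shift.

The most frequent ciphertext letter is J (appears 8 times).
J is position 9; E is position 4.
Shift = 5.

5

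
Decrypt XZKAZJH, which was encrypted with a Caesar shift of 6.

X(23): 23−6=17 → R
Z(25): 25−6=19 → T
K(10): 10−6=4 → E
A(0): 0−6=-6≡20 → U
Z(25): 25−6=19 → T
J(9): 9−6=3 → D
H(7): 7−6=1 → B

RTEUTDB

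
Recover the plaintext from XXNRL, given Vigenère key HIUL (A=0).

Repeat the key across the ciphertext: HIULH
X(23)−H(7): 16 → Q
X(23)−I(8): 15 → P
N(13)−U(20): -7≡19 → T
R(17)−L(11): 6 → G
L(11)−H(7): 4 → E

QPTGE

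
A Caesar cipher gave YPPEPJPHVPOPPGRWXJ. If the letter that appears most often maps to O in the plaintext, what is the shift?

The most frequent ciphertext letter is P (appears 7 times).
P is position 15; O is position 14.
Shift = 1.

1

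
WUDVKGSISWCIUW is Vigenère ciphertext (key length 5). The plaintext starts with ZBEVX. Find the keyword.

Subtract each crib letter from the matching ciphertext letter (mod 26):
W(22)−Z(25)=-3≡23 → X
U(20)−B(1)=19 → T
D(3)−E(4)=-1≡25 → Z
V(21)−V(21)=0 → A
K(10)−X(23)=-13≡13 → N

XTZAN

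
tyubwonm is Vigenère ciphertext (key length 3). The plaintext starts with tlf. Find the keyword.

anp

Subtract each crib letter from the matching ciphertext letter (mod 26):
t(19)−t(19)=0 → a
y(24)−l(11)=13 → n
u(20)−f(5)=15 → p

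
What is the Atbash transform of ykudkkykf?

y(24) → b(1)
k(10) → p(15)
u(20) → f(5)
d(3) → w(22)
k(10) → p(15)
k(10) → p(15)
y(24) → b(1)
k(10) → p(15)
f(5) → u(20)

bpfwppbpu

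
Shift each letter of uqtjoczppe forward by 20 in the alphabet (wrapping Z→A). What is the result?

okndiwtjjy

u(20): 20+20=40≡14 → o
q(16): 16+20=36≡10 → k
t(19): 19+20=39≡13 → n
j(9): 9+20=29≡3 → d
o(14): 14+20=34≡8 → i
c(2): 2+20=22 → w
z(25): 25+20=45≡19 → t
p(15): 15+20=35≡9 → j
p(15): 15+20=35≡9 → j
e(4): 4+20=24 → y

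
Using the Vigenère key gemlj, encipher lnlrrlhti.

Repeat the key across the message: gemljgeml
l(11)+g(6): 17 → r
n(13)+e(4): 17 → r
l(11)+m(12): 23 → x
r(17)+l(11): 28≡2 → c
r(17)+j(9): 26≡0 → a
l(11)+g(6): 17 → r
h(7)+e(4): 11 → l
t(19)+m(12): 31≡5 → f
i(8)+l(11): 19 → t

rrxcarlft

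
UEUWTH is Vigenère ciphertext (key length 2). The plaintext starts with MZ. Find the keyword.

IF

Subtract each crib letter from the matching ciphertext letter (mod 26):
U(20)−M(12)=8 → I
E(4)−Z(25)=-21≡5 → F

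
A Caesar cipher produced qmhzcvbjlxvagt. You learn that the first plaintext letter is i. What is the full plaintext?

From the crib: q(16)−i(8)=8, so the shift is 8.
Subtract 8 from each ciphertext letter:
q(16): 16−8=8 → i
m(12): 12−8=4 → e
h(7): 7−8=-1≡25 → z
z(25): 25−8=17 → r
c(2): 2−8=-6≡20 → u
v(21): 21−8=13 → n
b(1): 1−8=-7≡19 → t
j(9): 9−8=1 → b
l(11): 11−8=3 → d
x(23): 23−8=15 → p
v(21): 21−8=13 → n
a(0): 0−8=-8≡18 → s
g(6): 6−8=-2≡24 → y
t(19): 19−8=11 → l

iezruntbdpnsyl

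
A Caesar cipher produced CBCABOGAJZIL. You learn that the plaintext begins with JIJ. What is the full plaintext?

JIJHIVNHQGPS

From the crib: C(2)−J(9)=-7≡19, so the shift is 19.
Subtract 19 from each ciphertext letter:
C(2): 2−19=-17≡9 → J
B(1): 1−19=-18≡8 → I
C(2): 2−19=-17≡9 → J
A(0): 0−19=-19≡7 → H
B(1): 1−19=-18≡8 → I
O(14): 14−19=-5≡21 → V
G(6): 6−19=-13≡13 → N
A(0): 0−19=-19≡7 → H
J(9): 9−19=-10≡16 → Q
Z(25): 25−19=6 → G
I(8): 8−19=-11≡15 → P
L(11): 11−19=-8≡18 → S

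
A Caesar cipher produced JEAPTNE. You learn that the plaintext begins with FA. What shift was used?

From the crib: J(9)−F(5)=4, so the shift is 4.

4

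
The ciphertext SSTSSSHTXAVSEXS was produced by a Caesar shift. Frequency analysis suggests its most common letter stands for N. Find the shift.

The most frequent ciphertext letter is S (appears 7 times).
S is position 18; N is position 13.
Shift = 5.

5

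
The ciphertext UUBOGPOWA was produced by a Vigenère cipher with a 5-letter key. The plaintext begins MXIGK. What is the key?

IXTIW

Subtract each crib letter from the matching ciphertext letter (mod 26):
U(20)−M(12)=8 → I
U(20)−X(23)=-3≡23 → X
B(1)−I(8)=-7≡19 → T
O(14)−G(6)=8 → I
G(6)−K(10)=-4≡22 → W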